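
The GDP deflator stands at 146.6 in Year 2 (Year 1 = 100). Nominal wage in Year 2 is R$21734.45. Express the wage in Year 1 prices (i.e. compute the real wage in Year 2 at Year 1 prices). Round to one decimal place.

Real = Nominal ÷ (Index/100) = 21734.45 ÷ (146.6/100)
     = 21734.45 ÷ 1.466 = 14825.6821

14825.7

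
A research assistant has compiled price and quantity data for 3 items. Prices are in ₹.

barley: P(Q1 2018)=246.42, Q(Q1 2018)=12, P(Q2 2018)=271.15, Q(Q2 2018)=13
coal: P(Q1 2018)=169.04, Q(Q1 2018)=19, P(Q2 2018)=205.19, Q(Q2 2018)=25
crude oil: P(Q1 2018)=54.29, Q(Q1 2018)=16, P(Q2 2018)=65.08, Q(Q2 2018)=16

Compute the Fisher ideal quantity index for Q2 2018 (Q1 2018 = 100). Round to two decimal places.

Laspeyres component (base-period weights):
ΣP(Q1 2018)Q(Q2 2018) = 246.42×13 + 169.04×25 + 54.29×16 = 3203.46 + 4226 + 868.64 = 8298.1
ΣP(Q1 2018)Q(Q1 2018) = 246.42×12 + 169.04×19 + 54.29×16 = 2957.04 + 3211.76 + 868.64 = 7037.44
L = 8298.1 / 7037.44 × 100 = 117.9136
Paasche component (current-period weights):
ΣP(Q2 2018)Q(Q2 2018) = 271.15×13 + 205.19×25 + 65.08×16 = 3524.95 + 5129.75 + 1041.28 = 9695.98
ΣP(Q2 2018)Q(Q1 2018) = 271.15×12 + 205.19×19 + 65.08×16 = 3253.8 + 3898.61 + 1041.28 = 8193.69
P = 9695.98 / 8193.69 × 100 = 118.3347
Fisher = √(L × P) = √(117.9136 × 118.3347) = 118.1240

118.12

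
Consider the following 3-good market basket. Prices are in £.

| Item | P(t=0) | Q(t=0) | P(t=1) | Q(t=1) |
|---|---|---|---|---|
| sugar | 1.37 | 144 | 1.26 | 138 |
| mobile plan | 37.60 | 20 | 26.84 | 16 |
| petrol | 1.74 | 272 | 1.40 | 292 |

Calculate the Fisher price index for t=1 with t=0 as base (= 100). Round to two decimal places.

Laspeyres component (base-period weights):
ΣP(t=1)Q(t=0) = 1.26×144 + 26.84×20 + 1.40×272 = 181.44 + 536.8 + 380.8 = 1099.04
ΣP(t=0)Q(t=0) = 1.37×144 + 37.60×20 + 1.74×272 = 197.28 + 752 + 473.28 = 1422.56
L = 1099.04 / 1422.56 × 100 = 77.2579
Paasche component (current-period weights):
ΣP(t=1)Q(t=1) = 1.26×138 + 26.84×16 + 1.40×292 = 173.88 + 429.44 + 408.8 = 1012.12
ΣP(t=0)Q(t=1) = 1.37×138 + 37.60×16 + 1.74×292 = 189.06 + 601.6 + 508.08 = 1298.74
P = 1012.12 / 1298.74 × 100 = 77.9309
Fisher = √(L × P) = √(77.2579 × 77.9309) = 77.5937

77.59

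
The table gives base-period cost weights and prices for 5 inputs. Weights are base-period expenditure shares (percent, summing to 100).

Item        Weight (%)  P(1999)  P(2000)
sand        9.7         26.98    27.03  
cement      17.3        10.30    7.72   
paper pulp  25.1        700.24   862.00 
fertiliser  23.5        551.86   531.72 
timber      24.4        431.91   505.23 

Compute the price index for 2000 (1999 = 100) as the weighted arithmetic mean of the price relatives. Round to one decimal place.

sand: 9.7 × (27.03/26.98) = 9.7 × 1.001853 = 9.7180
cement: 17.3 × (7.72/10.30) = 17.3 × 0.749515 = 12.9666
paper pulp: 25.1 × (862.00/700.24) = 25.1 × 1.231007 = 30.8983
fertiliser: 23.5 × (531.72/551.86) = 23.5 × 0.963505 = 22.6424
timber: 24.4 × (505.23/431.91) = 24.4 × 1.169758 = 28.5421
Index = Σ wᵢ·(p₁ᵢ/p₀ᵢ) = 9.7180 + 12.9666 + 30.8983 + 22.6424 + 28.5421 = 104.7673

104.8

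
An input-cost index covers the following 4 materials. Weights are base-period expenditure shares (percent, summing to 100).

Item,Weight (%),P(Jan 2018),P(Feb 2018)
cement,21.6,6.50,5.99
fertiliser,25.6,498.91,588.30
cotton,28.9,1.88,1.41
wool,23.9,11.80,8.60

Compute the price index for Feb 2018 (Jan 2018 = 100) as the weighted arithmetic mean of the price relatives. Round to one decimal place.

cement: 21.6 × (5.99/6.50) = 21.6 × 0.921538 = 19.9052
fertiliser: 25.6 × (588.30/498.91) = 25.6 × 1.179171 = 30.1868
cotton: 28.9 × (1.41/1.88) = 28.9 × 0.750000 = 21.6750
wool: 23.9 × (8.60/11.80) = 23.9 × 0.728814 = 17.4186
Index = Σ wᵢ·(p₁ᵢ/p₀ᵢ) = 19.9052 + 30.1868 + 21.6750 + 17.4186 = 89.1856

89.2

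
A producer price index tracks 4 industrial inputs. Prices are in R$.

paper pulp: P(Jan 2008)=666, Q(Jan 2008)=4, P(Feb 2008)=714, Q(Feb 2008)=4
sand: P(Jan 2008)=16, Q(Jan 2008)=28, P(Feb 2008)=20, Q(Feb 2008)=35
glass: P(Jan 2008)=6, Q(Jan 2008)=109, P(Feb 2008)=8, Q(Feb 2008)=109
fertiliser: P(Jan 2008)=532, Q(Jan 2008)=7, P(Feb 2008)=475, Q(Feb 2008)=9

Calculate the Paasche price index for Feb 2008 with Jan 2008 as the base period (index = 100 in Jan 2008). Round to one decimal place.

Paasche price index uses current-period quantities as weights.
ΣP(Feb 2008)·Q(Feb 2008) = 714×4 + 20×35 + 8×109 + 475×9 = 2856 + 700 + 872 + 4275 = 8703
ΣP(Jan 2008)·Q(Feb 2008) = 666×4 + 16×35 + 6×109 + 532×9 = 2664 + 560 + 654 + 4788 = 8666
Index = 8703 / 8666 × 100 = 100.4270

100.4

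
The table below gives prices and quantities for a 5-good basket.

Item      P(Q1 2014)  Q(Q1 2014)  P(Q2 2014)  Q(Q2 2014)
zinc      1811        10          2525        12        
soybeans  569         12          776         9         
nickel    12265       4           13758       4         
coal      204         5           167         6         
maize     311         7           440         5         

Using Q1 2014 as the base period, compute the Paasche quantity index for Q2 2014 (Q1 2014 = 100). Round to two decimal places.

Paasche quantity index uses current-period prices as weights.
ΣP(Q2 2014)·Q(Q2 2014) = 2525×12 + 776×9 + 13758×4 + 167×6 + 440×5 = 30300 + 6984 + 55032 + 1002 + 2200 = 95518
ΣP(Q2 2014)·Q(Q1 2014) = 2525×10 + 776×12 + 13758×4 + 167×5 + 440×7 = 25250 + 9312 + 55032 + 835 + 3080 = 93509
Index = 95518 / 93509 × 100 = 102.1485

102.15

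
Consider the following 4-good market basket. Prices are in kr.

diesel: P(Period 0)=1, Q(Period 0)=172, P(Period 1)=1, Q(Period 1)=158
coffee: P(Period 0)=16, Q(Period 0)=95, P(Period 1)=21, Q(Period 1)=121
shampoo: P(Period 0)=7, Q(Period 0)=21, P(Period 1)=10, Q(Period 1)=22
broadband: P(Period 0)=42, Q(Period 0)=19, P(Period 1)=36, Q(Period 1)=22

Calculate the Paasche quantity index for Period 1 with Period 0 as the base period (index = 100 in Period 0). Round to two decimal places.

121.23

Paasche quantity index uses current-period prices as weights.
ΣP(Period 1)·Q(Period 1) = 1×158 + 21×121 + 10×22 + 36×22 = 158 + 2541 + 220 + 792 = 3711
ΣP(Period 1)·Q(Period 0) = 1×172 + 21×95 + 10×21 + 36×19 = 172 + 1995 + 210 + 684 = 3061
Index = 3711 / 3061 × 100 = 121.2349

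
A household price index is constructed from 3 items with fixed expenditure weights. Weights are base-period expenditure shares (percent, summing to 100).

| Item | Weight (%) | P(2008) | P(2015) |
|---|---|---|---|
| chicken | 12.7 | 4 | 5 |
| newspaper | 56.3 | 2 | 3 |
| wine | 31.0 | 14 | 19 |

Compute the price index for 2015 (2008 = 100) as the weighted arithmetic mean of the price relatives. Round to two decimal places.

142.40

chicken: 12.7 × (5/4) = 12.7 × 1.250000 = 15.8750
newspaper: 56.3 × (3/2) = 56.3 × 1.500000 = 84.4500
wine: 31.0 × (19/14) = 31.0 × 1.357143 = 42.0714
Index = Σ wᵢ·(p₁ᵢ/p₀ᵢ) = 15.8750 + 84.4500 + 42.0714 = 142.3964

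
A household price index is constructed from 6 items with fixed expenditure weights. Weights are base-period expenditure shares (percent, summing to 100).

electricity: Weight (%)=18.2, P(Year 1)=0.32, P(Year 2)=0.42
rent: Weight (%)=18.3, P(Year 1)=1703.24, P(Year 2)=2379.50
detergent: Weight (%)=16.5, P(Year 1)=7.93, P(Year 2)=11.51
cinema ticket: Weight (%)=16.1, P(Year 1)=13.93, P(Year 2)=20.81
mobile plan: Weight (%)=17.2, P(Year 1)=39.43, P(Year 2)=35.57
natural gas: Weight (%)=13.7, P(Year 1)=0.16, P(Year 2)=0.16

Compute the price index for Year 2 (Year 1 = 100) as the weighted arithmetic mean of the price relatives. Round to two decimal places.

126.67

electricity: 18.2 × (0.42/0.32) = 18.2 × 1.312500 = 23.8875
rent: 18.3 × (2379.50/1703.24) = 18.3 × 1.397043 = 25.5659
detergent: 16.5 × (11.51/7.93) = 16.5 × 1.451450 = 23.9489
cinema ticket: 16.1 × (20.81/13.93) = 16.1 × 1.493898 = 24.0518
mobile plan: 17.2 × (35.57/39.43) = 17.2 × 0.902105 = 15.5162
natural gas: 13.7 × (0.16/0.16) = 13.7 × 1.000000 = 13.7000
Index = Σ wᵢ·(p₁ᵢ/p₀ᵢ) = 23.8875 + 25.5659 + 23.9489 + 24.0518 + 15.5162 + 13.7000 = 126.6703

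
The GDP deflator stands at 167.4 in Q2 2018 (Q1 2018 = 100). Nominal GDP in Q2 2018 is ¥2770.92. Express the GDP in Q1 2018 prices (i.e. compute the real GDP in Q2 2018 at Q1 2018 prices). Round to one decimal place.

Real = Nominal ÷ (Index/100) = 2770.92 ÷ (167.4/100)
     = 2770.92 ÷ 1.674 = 1655.2688

1655.3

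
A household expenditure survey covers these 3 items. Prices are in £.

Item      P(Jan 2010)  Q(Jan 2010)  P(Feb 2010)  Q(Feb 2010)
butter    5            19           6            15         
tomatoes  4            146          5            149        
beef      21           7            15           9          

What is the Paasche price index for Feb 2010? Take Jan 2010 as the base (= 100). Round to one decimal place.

Paasche price index uses current-period quantities as weights.
ΣP(Feb 2010)·Q(Feb 2010) = 6×15 + 5×149 + 15×9 = 90 + 745 + 135 = 970
ΣP(Jan 2010)·Q(Feb 2010) = 5×15 + 4×149 + 21×9 = 75 + 596 + 189 = 860
Index = 970 / 860 × 100 = 112.7907

112.8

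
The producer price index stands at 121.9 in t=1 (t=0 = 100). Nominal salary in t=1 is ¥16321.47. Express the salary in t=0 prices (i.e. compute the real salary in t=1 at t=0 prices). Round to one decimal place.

13389.2

Real = Nominal ÷ (Index/100) = 16321.47 ÷ (121.9/100)
     = 16321.47 ÷ 1.219 = 13389.2289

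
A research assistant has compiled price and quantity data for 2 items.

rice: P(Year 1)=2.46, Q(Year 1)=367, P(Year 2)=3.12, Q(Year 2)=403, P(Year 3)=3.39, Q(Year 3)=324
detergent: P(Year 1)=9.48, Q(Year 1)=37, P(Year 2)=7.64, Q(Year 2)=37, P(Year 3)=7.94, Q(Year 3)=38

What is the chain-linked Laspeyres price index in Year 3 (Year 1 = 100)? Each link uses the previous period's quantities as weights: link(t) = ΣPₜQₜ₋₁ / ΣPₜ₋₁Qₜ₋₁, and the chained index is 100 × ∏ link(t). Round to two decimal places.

Link Year 1→Year 2:
ΣP(Year 2)Q(Year 1) = 3.12×367 + 7.64×37 = 1145.04 + 282.68 = 1427.72
ΣP(Year 1)Q(Year 1) = 2.46×367 + 9.48×37 = 902.82 + 350.76 = 1253.58
link = 1427.72/1253.58 = 1.138914
Link Year 2→Year 3:
ΣP(Year 3)Q(Year 2) = 3.39×403 + 7.94×37 = 1366.17 + 293.78 = 1659.95
ΣP(Year 2)Q(Year 2) = 3.12×403 + 7.64×37 = 1257.36 + 282.68 = 1540.04
link = 1659.95/1540.04 = 1.077862
Chained index = 100 × 1.138914 × 1.077862 = 122.7592

122.76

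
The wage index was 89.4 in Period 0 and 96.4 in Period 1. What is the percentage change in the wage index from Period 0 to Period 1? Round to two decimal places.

Change = (96.4 − 89.4) / 89.4 × 100
       = 7.0 / 89.4 × 100 = 7.8300%

7.83%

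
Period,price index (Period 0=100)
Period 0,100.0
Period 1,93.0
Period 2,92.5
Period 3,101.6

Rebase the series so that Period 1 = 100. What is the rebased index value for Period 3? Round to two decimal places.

109.25

Rebased(Period 3) = 101.6 / 93.0 × 100 = 109.2473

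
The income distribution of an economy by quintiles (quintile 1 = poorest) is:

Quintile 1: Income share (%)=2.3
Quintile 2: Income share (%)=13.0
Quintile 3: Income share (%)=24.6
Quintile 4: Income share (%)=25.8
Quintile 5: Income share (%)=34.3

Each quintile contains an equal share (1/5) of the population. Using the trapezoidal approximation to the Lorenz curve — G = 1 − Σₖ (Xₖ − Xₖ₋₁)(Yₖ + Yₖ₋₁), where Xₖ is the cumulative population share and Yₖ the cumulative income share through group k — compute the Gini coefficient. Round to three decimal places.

Cumulative income shares Yₖ: 0.0230, 0.1530, 0.3990, 0.6570, 1.0000
Σ (Xₖ−Xₖ₋₁)(Yₖ+Yₖ₋₁) = (1/5)(0.0230+0.0000) + (1/5)(0.1530+0.0230) + (1/5)(0.3990+0.1530) + (1/5)(0.6570+0.3990) + (1/5)(1.0000+0.6570)
  = 0.0046 + 0.0352 + 0.1104 + 0.2112 + 0.3314 = 0.6928
G = 1 − 0.6928 = 0.3072

0.307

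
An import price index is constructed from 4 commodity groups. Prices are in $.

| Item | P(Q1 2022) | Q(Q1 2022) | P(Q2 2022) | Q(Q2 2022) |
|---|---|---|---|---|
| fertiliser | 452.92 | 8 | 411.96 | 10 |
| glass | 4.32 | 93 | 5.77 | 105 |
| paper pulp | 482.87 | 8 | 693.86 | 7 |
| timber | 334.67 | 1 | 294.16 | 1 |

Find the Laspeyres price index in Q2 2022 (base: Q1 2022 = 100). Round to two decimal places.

Laspeyres price index uses base-period quantities as weights.
ΣP(Q2 2022)·Q(Q1 2022) = 411.96×8 + 5.77×93 + 693.86×8 + 294.16×1 = 3295.68 + 536.61 + 5550.88 + 294.16 = 9677.33
ΣP(Q1 2022)·Q(Q1 2022) = 452.92×8 + 4.32×93 + 482.87×8 + 334.67×1 = 3623.36 + 401.76 + 3862.96 + 334.67 = 8222.75
Index = 9677.33 / 8222.75 × 100 = 117.6897

117.69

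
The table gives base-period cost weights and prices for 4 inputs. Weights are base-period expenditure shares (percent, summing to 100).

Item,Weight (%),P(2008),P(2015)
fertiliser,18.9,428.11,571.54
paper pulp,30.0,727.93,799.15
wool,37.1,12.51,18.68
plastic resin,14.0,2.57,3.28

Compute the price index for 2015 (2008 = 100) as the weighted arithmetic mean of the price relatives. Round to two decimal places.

fertiliser: 18.9 × (571.54/428.11) = 18.9 × 1.335031 = 25.2321
paper pulp: 30.0 × (799.15/727.93) = 30.0 × 1.097839 = 32.9352
wool: 37.1 × (18.68/12.51) = 37.1 × 1.493205 = 55.3979
plastic resin: 14.0 × (3.28/2.57) = 14.0 × 1.276265 = 17.8677
Index = Σ wᵢ·(p₁ᵢ/p₀ᵢ) = 25.2321 + 32.9352 + 55.3979 + 17.8677 = 131.4329

131.43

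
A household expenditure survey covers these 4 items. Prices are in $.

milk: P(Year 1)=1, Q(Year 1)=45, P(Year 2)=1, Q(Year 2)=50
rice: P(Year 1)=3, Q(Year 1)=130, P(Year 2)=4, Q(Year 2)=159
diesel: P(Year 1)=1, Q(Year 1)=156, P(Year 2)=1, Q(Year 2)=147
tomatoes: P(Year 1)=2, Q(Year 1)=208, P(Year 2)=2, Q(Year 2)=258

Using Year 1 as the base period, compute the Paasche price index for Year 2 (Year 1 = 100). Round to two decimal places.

Paasche price index uses current-period quantities as weights.
ΣP(Year 2)·Q(Year 2) = 1×50 + 4×159 + 1×147 + 2×258 = 50 + 636 + 147 + 516 = 1349
ΣP(Year 1)·Q(Year 2) = 1×50 + 3×159 + 1×147 + 2×258 = 50 + 477 + 147 + 516 = 1190
Index = 1349 / 1190 × 100 = 113.3613

113.36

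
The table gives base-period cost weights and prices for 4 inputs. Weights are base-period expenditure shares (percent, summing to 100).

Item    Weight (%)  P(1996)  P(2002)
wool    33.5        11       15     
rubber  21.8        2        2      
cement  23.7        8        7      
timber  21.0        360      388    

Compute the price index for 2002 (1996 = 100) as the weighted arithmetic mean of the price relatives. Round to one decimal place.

110.9

wool: 33.5 × (15/11) = 33.5 × 1.363636 = 45.6818
rubber: 21.8 × (2/2) = 21.8 × 1.000000 = 21.8000
cement: 23.7 × (7/8) = 23.7 × 0.875000 = 20.7375
timber: 21.0 × (388/360) = 21.0 × 1.077778 = 22.6333
Index = Σ wᵢ·(p₁ᵢ/p₀ᵢ) = 45.6818 + 21.8000 + 20.7375 + 22.6333 = 110.8527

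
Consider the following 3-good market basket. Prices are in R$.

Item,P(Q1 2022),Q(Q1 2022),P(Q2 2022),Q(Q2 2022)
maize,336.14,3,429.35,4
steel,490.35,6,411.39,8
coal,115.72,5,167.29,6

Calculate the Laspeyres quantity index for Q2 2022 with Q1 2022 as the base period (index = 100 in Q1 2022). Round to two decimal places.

131.63

Laspeyres quantity index uses base-period prices as weights.
ΣP(Q1 2022)·Q(Q2 2022) = 336.14×4 + 490.35×8 + 115.72×6 = 1344.56 + 3922.8 + 694.32 = 5961.68
ΣP(Q1 2022)·Q(Q1 2022) = 336.14×3 + 490.35×6 + 115.72×5 = 1008.42 + 2942.1 + 578.6 = 4529.12
Index = 5961.68 / 4529.12 × 100 = 131.6300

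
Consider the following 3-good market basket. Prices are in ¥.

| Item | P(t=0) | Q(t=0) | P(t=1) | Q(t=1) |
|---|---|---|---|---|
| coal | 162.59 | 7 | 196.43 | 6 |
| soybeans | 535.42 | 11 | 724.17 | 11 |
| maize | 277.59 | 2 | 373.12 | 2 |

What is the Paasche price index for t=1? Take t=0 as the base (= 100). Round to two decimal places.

133.29

Paasche price index uses current-period quantities as weights.
ΣP(t=1)·Q(t=1) = 196.43×6 + 724.17×11 + 373.12×2 = 1178.58 + 7965.87 + 746.24 = 9890.69
ΣP(t=0)·Q(t=1) = 162.59×6 + 535.42×11 + 277.59×2 = 975.54 + 5889.62 + 555.18 = 7420.34
Index = 9890.69 / 7420.34 × 100 = 133.2916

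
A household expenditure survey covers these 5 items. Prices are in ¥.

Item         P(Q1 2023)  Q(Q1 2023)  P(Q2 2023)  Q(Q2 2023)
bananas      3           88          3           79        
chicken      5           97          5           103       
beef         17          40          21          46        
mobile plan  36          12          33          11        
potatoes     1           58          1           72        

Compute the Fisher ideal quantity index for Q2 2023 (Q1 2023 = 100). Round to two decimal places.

Laspeyres component (base-period weights):
ΣP(Q1 2023)Q(Q2 2023) = 3×79 + 5×103 + 17×46 + 36×11 + 1×72 = 237 + 515 + 782 + 396 + 72 = 2002
ΣP(Q1 2023)Q(Q1 2023) = 3×88 + 5×97 + 17×40 + 36×12 + 1×58 = 264 + 485 + 680 + 432 + 58 = 1919
L = 2002 / 1919 × 100 = 104.3252
Paasche component (current-period weights):
ΣP(Q2 2023)Q(Q2 2023) = 3×79 + 5×103 + 21×46 + 33×11 + 1×72 = 237 + 515 + 966 + 363 + 72 = 2153
ΣP(Q2 2023)Q(Q1 2023) = 3×88 + 5×97 + 21×40 + 33×12 + 1×58 = 264 + 485 + 840 + 396 + 58 = 2043
P = 2153 / 2043 × 100 = 105.3842
Fisher = √(L × P) = √(104.3252 × 105.3842) = 104.8534

104.85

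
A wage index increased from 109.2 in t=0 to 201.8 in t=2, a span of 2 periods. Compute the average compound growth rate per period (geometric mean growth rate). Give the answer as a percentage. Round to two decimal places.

Growth factor = (201.8/109.2)^(1/2) = (1.847985)^(1/2) = 1.359406
Growth rate = 1.359406 − 1 = 0.359406 = 35.9406%

35.94%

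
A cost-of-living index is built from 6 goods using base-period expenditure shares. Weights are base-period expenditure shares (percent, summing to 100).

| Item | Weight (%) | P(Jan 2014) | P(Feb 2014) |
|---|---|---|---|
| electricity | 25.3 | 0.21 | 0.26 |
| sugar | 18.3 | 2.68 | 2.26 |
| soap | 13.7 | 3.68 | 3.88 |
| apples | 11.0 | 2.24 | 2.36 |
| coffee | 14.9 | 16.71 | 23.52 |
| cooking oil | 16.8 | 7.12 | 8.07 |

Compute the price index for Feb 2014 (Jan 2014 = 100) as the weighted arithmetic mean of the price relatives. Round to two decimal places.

electricity: 25.3 × (0.26/0.21) = 25.3 × 1.238095 = 31.3238
sugar: 18.3 × (2.26/2.68) = 18.3 × 0.843284 = 15.4321
soap: 13.7 × (3.88/3.68) = 13.7 × 1.054348 = 14.4446
apples: 11.0 × (2.36/2.24) = 11.0 × 1.053571 = 11.5893
coffee: 14.9 × (23.52/16.71) = 14.9 × 1.407540 = 20.9724
cooking oil: 16.8 × (8.07/7.12) = 16.8 × 1.133427 = 19.0416
Index = Σ wᵢ·(p₁ᵢ/p₀ᵢ) = 31.3238 + 15.4321 + 14.4446 + 11.5893 + 20.9724 + 19.0416 = 112.8037

112.80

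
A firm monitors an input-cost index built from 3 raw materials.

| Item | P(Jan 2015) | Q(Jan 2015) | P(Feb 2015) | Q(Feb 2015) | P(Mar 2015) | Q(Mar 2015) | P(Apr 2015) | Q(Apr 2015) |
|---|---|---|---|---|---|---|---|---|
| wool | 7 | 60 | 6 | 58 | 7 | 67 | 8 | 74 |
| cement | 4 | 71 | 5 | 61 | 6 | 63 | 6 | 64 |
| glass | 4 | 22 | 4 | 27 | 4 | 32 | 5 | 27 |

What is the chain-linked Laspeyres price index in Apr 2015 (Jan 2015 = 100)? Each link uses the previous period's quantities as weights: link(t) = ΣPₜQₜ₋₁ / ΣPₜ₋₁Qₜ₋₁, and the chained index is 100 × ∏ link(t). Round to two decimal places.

Link Jan 2015→Feb 2015:
ΣP(Feb 2015)Q(Jan 2015) = 6×60 + 5×71 + 4×22 = 360 + 355 + 88 = 803
ΣP(Jan 2015)Q(Jan 2015) = 7×60 + 4×71 + 4×22 = 420 + 284 + 88 = 792
link = 803/792 = 1.013889
Link Feb 2015→Mar 2015:
ΣP(Mar 2015)Q(Feb 2015) = 7×58 + 6×61 + 4×27 = 406 + 366 + 108 = 880
ΣP(Feb 2015)Q(Feb 2015) = 6×58 + 5×61 + 4×27 = 348 + 305 + 108 = 761
link = 880/761 = 1.156373
Link Mar 2015→Apr 2015:
ΣP(Apr 2015)Q(Mar 2015) = 8×67 + 6×63 + 5×32 = 536 + 378 + 160 = 1074
ΣP(Mar 2015)Q(Mar 2015) = 7×67 + 6×63 + 4×32 = 469 + 378 + 128 = 975
link = 1074/975 = 1.101538
Chained index = 100 × 1.013889 × 1.156373 × 1.101538 = 129.1481

129.15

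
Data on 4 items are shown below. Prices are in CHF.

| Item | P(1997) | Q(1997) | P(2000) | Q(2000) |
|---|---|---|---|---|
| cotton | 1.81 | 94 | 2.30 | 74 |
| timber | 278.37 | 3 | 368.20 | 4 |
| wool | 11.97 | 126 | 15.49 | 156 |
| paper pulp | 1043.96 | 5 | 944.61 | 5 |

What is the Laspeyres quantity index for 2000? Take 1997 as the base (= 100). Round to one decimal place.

107.8

Laspeyres quantity index uses base-period prices as weights.
ΣP(1997)·Q(2000) = 1.81×74 + 278.37×4 + 11.97×156 + 1043.96×5 = 133.94 + 1113.48 + 1867.32 + 5219.8 = 8334.54
ΣP(1997)·Q(1997) = 1.81×94 + 278.37×3 + 11.97×126 + 1043.96×5 = 170.14 + 835.11 + 1508.22 + 5219.8 = 7733.27
Index = 8334.54 / 7733.27 × 100 = 107.7751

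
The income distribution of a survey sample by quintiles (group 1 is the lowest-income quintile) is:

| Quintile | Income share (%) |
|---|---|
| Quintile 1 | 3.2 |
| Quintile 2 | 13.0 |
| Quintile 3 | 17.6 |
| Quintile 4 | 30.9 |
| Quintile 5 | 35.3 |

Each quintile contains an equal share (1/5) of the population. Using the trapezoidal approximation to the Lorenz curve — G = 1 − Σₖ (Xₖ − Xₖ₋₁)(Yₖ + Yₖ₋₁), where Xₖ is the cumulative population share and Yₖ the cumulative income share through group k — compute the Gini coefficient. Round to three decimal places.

Cumulative income shares Yₖ: 0.0320, 0.1620, 0.3380, 0.6470, 1.0000
Σ (Xₖ−Xₖ₋₁)(Yₖ+Yₖ₋₁) = (1/5)(0.0320+0.0000) + (1/5)(0.1620+0.0320) + (1/5)(0.3380+0.1620) + (1/5)(0.6470+0.3380) + (1/5)(1.0000+0.6470)
  = 0.0064 + 0.0388 + 0.1000 + 0.1970 + 0.3294 = 0.6716
G = 1 − 0.6716 = 0.3284

0.328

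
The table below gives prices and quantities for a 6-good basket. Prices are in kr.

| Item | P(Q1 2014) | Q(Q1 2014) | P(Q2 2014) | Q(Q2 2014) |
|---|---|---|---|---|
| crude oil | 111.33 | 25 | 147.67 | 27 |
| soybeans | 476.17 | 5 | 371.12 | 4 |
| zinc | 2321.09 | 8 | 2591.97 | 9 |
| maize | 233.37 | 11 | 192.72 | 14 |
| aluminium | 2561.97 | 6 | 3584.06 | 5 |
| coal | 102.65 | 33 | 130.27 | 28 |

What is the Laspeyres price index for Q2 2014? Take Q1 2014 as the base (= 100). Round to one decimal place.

120.3

Laspeyres price index uses base-period quantities as weights.
ΣP(Q2 2014)·Q(Q1 2014) = 147.67×25 + 371.12×5 + 2591.97×8 + 192.72×11 + 3584.06×6 + 130.27×33 = 3691.75 + 1855.6 + 20735.76 + 2119.92 + 21504.36 + 4298.91 = 54206.3
ΣP(Q1 2014)·Q(Q1 2014) = 111.33×25 + 476.17×5 + 2321.09×8 + 233.37×11 + 2561.97×6 + 102.65×33 = 2783.25 + 2380.85 + 18568.72 + 2567.07 + 15371.82 + 3387.45 = 45059.16
Index = 54206.3 / 45059.16 × 100 = 120.3003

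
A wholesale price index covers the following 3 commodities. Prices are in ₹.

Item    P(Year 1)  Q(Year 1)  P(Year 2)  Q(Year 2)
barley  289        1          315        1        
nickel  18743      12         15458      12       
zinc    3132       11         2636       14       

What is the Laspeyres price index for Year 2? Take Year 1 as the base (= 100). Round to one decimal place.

Laspeyres price index uses base-period quantities as weights.
ΣP(Year 2)·Q(Year 1) = 315×1 + 15458×12 + 2636×11 = 315 + 185496 + 28996 = 214807
ΣP(Year 1)·Q(Year 1) = 289×1 + 18743×12 + 3132×11 = 289 + 224916 + 34452 = 259657
Index = 214807 / 259657 × 100 = 82.7272

82.7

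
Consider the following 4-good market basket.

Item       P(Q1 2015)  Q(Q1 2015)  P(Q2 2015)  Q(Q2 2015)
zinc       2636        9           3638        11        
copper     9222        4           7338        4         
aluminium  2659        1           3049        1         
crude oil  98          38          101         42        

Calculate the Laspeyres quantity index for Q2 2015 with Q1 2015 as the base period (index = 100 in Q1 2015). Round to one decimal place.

108.5

Laspeyres quantity index uses base-period prices as weights.
ΣP(Q1 2015)·Q(Q2 2015) = 2636×11 + 9222×4 + 2659×1 + 98×42 = 28996 + 36888 + 2659 + 4116 = 72659
ΣP(Q1 2015)·Q(Q1 2015) = 2636×9 + 9222×4 + 2659×1 + 98×38 = 23724 + 36888 + 2659 + 3724 = 66995
Index = 72659 / 66995 × 100 = 108.4544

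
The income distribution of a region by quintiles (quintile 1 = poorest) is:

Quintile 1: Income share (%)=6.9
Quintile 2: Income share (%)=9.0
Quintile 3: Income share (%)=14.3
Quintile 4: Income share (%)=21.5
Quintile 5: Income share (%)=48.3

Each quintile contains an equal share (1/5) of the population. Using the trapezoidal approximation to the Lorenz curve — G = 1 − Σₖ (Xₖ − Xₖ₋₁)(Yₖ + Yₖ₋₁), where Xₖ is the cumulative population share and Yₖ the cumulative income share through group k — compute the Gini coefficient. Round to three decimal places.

0.381

Cumulative income shares Yₖ: 0.0690, 0.1590, 0.3020, 0.5170, 1.0000
Σ (Xₖ−Xₖ₋₁)(Yₖ+Yₖ₋₁) = (1/5)(0.0690+0.0000) + (1/5)(0.1590+0.0690) + (1/5)(0.3020+0.1590) + (1/5)(0.5170+0.3020) + (1/5)(1.0000+0.5170)
  = 0.0138 + 0.0456 + 0.0922 + 0.1638 + 0.3034 = 0.6188
G = 1 − 0.6188 = 0.3812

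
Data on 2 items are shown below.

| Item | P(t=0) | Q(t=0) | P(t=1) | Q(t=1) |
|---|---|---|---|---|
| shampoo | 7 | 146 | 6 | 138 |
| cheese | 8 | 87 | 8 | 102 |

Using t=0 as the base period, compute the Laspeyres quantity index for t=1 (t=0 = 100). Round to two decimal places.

103.73

Laspeyres quantity index uses base-period prices as weights.
ΣP(t=0)·Q(t=1) = 7×138 + 8×102 = 966 + 816 = 1782
ΣP(t=0)·Q(t=0) = 7×146 + 8×87 = 1022 + 696 = 1718
Index = 1782 / 1718 × 100 = 103.7253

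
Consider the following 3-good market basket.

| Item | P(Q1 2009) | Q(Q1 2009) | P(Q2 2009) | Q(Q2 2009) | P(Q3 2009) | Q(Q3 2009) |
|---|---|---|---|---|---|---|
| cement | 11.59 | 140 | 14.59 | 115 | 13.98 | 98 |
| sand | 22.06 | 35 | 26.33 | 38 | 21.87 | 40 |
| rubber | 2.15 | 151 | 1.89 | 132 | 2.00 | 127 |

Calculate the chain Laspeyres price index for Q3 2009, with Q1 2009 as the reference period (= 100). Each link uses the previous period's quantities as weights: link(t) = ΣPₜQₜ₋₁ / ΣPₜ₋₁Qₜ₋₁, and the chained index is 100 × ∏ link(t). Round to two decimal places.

110.31

Link Q1 2009→Q2 2009:
ΣP(Q2 2009)Q(Q1 2009) = 14.59×140 + 26.33×35 + 1.89×151 = 2042.6 + 921.55 + 285.39 = 3249.54
ΣP(Q1 2009)Q(Q1 2009) = 11.59×140 + 22.06×35 + 2.15×151 = 1622.6 + 772.1 + 324.65 = 2719.35
link = 3249.54/2719.35 = 1.194969
Link Q2 2009→Q3 2009:
ΣP(Q3 2009)Q(Q2 2009) = 13.98×115 + 21.87×38 + 2.00×132 = 1607.7 + 831.06 + 264 = 2702.76
ΣP(Q2 2009)Q(Q2 2009) = 14.59×115 + 26.33×38 + 1.89×132 = 1677.85 + 1000.54 + 249.48 = 2927.87
link = 2702.76/2927.87 = 0.923115
Chained index = 100 × 1.194969 × 0.923115 = 110.3094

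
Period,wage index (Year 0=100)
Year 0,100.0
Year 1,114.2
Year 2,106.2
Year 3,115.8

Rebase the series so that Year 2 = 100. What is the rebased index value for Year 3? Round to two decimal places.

109.04

Rebased(Year 3) = 115.8 / 106.2 × 100 = 109.0395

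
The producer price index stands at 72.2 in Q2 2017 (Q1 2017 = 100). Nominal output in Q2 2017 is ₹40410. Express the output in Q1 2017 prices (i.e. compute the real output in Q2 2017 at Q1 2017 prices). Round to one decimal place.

Real = Nominal ÷ (Index/100) = 40410 ÷ (72.2/100)
     = 40410 ÷ 0.722 = 55969.5291

55969.5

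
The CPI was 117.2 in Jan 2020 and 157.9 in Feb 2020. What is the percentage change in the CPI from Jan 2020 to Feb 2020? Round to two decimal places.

34.73%

Change = (157.9 − 117.2) / 117.2 × 100
       = 40.7 / 117.2 × 100 = 34.7270%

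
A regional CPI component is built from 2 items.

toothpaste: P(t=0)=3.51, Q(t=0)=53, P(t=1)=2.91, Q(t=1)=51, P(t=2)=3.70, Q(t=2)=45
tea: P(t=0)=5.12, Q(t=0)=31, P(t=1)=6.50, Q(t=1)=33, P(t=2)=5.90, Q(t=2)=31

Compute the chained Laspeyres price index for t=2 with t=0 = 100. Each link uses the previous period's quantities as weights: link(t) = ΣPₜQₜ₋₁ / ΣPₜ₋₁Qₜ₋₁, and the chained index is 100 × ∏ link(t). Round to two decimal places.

Link t=0→t=1:
ΣP(t=1)Q(t=0) = 2.91×53 + 6.50×31 = 154.23 + 201.5 = 355.73
ΣP(t=0)Q(t=0) = 3.51×53 + 5.12×31 = 186.03 + 158.72 = 344.75
link = 355.73/344.75 = 1.031849
Link t=1→t=2:
ΣP(t=2)Q(t=1) = 3.70×51 + 5.90×33 = 188.7 + 194.7 = 383.4
ΣP(t=1)Q(t=1) = 2.91×51 + 6.50×33 = 148.41 + 214.5 = 362.91
link = 383.4/362.91 = 1.056460
Chained index = 100 × 1.031849 × 1.056460 = 109.0108

109.01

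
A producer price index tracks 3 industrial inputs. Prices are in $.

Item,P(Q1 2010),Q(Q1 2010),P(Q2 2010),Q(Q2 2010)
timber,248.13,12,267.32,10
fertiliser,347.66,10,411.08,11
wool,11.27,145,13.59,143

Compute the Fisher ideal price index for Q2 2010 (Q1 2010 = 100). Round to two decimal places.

115.14

Laspeyres component (base-period weights):
ΣP(Q2 2010)Q(Q1 2010) = 267.32×12 + 411.08×10 + 13.59×145 = 3207.84 + 4110.8 + 1970.55 = 9289.19
ΣP(Q1 2010)Q(Q1 2010) = 248.13×12 + 347.66×10 + 11.27×145 = 2977.56 + 3476.6 + 1634.15 = 8088.31
L = 9289.19 / 8088.31 × 100 = 114.8471
Paasche component (current-period weights):
ΣP(Q2 2010)Q(Q2 2010) = 267.32×10 + 411.08×11 + 13.59×143 = 2673.2 + 4521.88 + 1943.37 = 9138.45
ΣP(Q1 2010)Q(Q2 2010) = 248.13×10 + 347.66×11 + 11.27×143 = 2481.3 + 3824.26 + 1611.61 = 7917.17
P = 9138.45 / 7917.17 × 100 = 115.4257
Fisher = √(L × P) = √(114.8471 × 115.4257) = 115.1360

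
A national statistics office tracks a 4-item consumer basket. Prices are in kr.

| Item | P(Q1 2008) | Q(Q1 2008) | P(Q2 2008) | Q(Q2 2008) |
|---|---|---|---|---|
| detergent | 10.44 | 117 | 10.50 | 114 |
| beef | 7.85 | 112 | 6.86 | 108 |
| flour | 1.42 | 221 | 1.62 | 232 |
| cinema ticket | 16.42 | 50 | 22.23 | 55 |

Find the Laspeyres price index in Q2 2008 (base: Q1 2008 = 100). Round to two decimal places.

107.13

Laspeyres price index uses base-period quantities as weights.
ΣP(Q2 2008)·Q(Q1 2008) = 10.50×117 + 6.86×112 + 1.62×221 + 22.23×50 = 1228.5 + 768.32 + 358.02 + 1111.5 = 3466.34
ΣP(Q1 2008)·Q(Q1 2008) = 10.44×117 + 7.85×112 + 1.42×221 + 16.42×50 = 1221.48 + 879.2 + 313.82 + 821 = 3235.5
Index = 3466.34 / 3235.5 × 100 = 107.1346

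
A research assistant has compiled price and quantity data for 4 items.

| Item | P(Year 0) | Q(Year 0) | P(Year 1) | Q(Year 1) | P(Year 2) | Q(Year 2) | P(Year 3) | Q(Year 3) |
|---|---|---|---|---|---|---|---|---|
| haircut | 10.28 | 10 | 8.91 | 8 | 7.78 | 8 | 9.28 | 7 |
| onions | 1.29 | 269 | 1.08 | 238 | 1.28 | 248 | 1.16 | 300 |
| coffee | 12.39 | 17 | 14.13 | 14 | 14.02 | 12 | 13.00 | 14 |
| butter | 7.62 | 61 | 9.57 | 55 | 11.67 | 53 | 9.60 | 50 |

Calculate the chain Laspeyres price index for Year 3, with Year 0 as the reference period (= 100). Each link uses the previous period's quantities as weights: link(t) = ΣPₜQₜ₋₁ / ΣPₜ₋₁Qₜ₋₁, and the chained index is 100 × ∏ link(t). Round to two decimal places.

Link Year 0→Year 1:
ΣP(Year 1)Q(Year 0) = 8.91×10 + 1.08×269 + 14.13×17 + 9.57×61 = 89.1 + 290.52 + 240.21 + 583.77 = 1203.6
ΣP(Year 0)Q(Year 0) = 10.28×10 + 1.29×269 + 12.39×17 + 7.62×61 = 102.8 + 347.01 + 210.63 + 464.82 = 1125.26
link = 1203.6/1125.26 = 1.069619
Link Year 1→Year 2:
ΣP(Year 2)Q(Year 1) = 7.78×8 + 1.28×238 + 14.02×14 + 11.67×55 = 62.24 + 304.64 + 196.28 + 641.85 = 1205.01
ΣP(Year 1)Q(Year 1) = 8.91×8 + 1.08×238 + 14.13×14 + 9.57×55 = 71.28 + 257.04 + 197.82 + 526.35 = 1052.49
link = 1205.01/1052.49 = 1.144913
Link Year 2→Year 3:
ΣP(Year 3)Q(Year 2) = 9.28×8 + 1.16×248 + 13.00×12 + 9.60×53 = 74.24 + 287.68 + 156 + 508.8 = 1026.72
ΣP(Year 2)Q(Year 2) = 7.78×8 + 1.28×248 + 14.02×12 + 11.67×53 = 62.24 + 317.44 + 168.24 + 618.51 = 1166.43
link = 1026.72/1166.43 = 0.880224
Chained index = 100 × 1.069619 × 1.144913 × 0.880224 = 107.7942

107.79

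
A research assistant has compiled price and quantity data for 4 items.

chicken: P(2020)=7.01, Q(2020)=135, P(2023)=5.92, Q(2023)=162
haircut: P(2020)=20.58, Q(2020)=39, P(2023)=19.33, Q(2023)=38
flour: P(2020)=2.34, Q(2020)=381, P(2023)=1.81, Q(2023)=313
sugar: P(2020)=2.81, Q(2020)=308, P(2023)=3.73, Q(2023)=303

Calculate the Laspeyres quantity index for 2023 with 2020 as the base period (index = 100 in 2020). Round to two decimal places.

Laspeyres quantity index uses base-period prices as weights.
ΣP(2020)·Q(2023) = 7.01×162 + 20.58×38 + 2.34×313 + 2.81×303 = 1135.62 + 782.04 + 732.42 + 851.43 = 3501.51
ΣP(2020)·Q(2020) = 7.01×135 + 20.58×39 + 2.34×381 + 2.81×308 = 946.35 + 802.62 + 891.54 + 865.48 = 3505.99
Index = 3501.51 / 3505.99 × 100 = 99.8722

99.87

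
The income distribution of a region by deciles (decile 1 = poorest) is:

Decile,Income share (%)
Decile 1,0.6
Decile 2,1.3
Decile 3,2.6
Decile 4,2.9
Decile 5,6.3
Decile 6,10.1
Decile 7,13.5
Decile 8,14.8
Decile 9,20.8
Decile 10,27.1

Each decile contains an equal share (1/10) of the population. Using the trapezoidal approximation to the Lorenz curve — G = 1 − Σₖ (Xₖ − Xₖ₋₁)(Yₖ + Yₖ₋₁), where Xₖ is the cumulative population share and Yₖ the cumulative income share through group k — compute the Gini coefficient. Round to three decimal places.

0.472

Cumulative income shares Yₖ: 0.0060, 0.0190, 0.0450, 0.0740, 0.1370, 0.2380, 0.3730, 0.5210, 0.7290, 1.0000
Σ (Xₖ−Xₖ₋₁)(Yₖ+Yₖ₋₁) = (1/10)(0.0060+0.0000) + (1/10)(0.0190+0.0060) + (1/10)(0.0450+0.0190) + (1/10)(0.0740+0.0450) + (1/10)(0.1370+0.0740) + (1/10)(0.2380+0.1370) + (1/10)(0.3730+0.2380) + (1/10)(0.5210+0.3730) + (1/10)(0.7290+0.5210) + (1/10)(1.0000+0.7290)
  = 0.0006 + 0.0025 + 0.0064 + 0.0119 + 0.0211 + 0.0375 + 0.0611 + 0.0894 + 0.1250 + 0.1729 = 0.5284
G = 1 − 0.5284 = 0.4716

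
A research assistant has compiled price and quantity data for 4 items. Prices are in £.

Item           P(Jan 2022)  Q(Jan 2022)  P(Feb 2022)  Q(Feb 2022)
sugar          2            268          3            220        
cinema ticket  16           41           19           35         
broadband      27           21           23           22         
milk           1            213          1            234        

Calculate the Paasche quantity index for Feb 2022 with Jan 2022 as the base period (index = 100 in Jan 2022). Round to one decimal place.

Paasche quantity index uses current-period prices as weights.
ΣP(Feb 2022)·Q(Feb 2022) = 3×220 + 19×35 + 23×22 + 1×234 = 660 + 665 + 506 + 234 = 2065
ΣP(Feb 2022)·Q(Jan 2022) = 3×268 + 19×41 + 23×21 + 1×213 = 804 + 779 + 483 + 213 = 2279
Index = 2065 / 2279 × 100 = 90.6099

90.6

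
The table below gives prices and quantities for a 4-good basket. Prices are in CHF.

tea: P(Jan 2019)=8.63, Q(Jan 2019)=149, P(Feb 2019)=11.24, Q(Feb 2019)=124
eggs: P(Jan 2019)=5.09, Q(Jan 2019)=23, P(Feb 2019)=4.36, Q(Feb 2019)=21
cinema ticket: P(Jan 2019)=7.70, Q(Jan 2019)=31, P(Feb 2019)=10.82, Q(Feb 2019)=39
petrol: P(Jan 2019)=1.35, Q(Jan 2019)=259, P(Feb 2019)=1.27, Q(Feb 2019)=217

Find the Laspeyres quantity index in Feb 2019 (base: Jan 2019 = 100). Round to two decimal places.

Laspeyres quantity index uses base-period prices as weights.
ΣP(Jan 2019)·Q(Feb 2019) = 8.63×124 + 5.09×21 + 7.70×39 + 1.35×217 = 1070.12 + 106.89 + 300.3 + 292.95 = 1770.26
ΣP(Jan 2019)·Q(Jan 2019) = 8.63×149 + 5.09×23 + 7.70×31 + 1.35×259 = 1285.87 + 117.07 + 238.7 + 349.65 = 1991.29
Index = 1770.26 / 1991.29 × 100 = 88.9002

88.90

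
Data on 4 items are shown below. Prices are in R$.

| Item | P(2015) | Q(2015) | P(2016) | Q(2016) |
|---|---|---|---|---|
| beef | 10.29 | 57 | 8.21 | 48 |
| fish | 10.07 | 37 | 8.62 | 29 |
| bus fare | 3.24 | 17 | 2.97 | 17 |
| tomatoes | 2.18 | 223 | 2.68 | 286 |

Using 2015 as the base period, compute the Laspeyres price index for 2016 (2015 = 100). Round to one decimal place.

Laspeyres price index uses base-period quantities as weights.
ΣP(2016)·Q(2015) = 8.21×57 + 8.62×37 + 2.97×17 + 2.68×223 = 467.97 + 318.94 + 50.49 + 597.64 = 1435.04
ΣP(2015)·Q(2015) = 10.29×57 + 10.07×37 + 3.24×17 + 2.18×223 = 586.53 + 372.59 + 55.08 + 486.14 = 1500.34
Index = 1435.04 / 1500.34 × 100 = 95.6477

95.6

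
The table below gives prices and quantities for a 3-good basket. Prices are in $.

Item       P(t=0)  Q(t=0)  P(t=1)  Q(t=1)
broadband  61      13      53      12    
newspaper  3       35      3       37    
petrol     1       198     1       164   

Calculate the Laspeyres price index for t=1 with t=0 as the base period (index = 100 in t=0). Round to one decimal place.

90.5

Laspeyres price index uses base-period quantities as weights.
ΣP(t=1)·Q(t=0) = 53×13 + 3×35 + 1×198 = 689 + 105 + 198 = 992
ΣP(t=0)·Q(t=0) = 61×13 + 3×35 + 1×198 = 793 + 105 + 198 = 1096
Index = 992 / 1096 × 100 = 90.5109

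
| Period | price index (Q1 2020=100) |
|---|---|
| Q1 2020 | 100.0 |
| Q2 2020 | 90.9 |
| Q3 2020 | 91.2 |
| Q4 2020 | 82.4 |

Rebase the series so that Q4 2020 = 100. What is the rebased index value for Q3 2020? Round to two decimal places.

110.68

Rebased(Q3 2020) = 91.2 / 82.4 × 100 = 110.6796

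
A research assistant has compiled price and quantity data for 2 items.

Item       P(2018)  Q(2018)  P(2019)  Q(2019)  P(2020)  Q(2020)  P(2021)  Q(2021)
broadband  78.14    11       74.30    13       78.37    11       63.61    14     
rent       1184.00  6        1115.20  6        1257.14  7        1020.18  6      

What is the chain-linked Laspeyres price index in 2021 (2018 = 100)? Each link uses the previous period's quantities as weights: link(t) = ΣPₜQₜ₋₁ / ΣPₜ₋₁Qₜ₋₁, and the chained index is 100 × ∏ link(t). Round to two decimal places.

Link 2018→2019:
ΣP(2019)Q(2018) = 74.30×11 + 1115.20×6 = 817.3 + 6691.2 = 7508.5
ΣP(2018)Q(2018) = 78.14×11 + 1184.00×6 = 859.54 + 7104 = 7963.54
link = 7508.5/7963.54 = 0.942860
Link 2019→2020:
ΣP(2020)Q(2019) = 78.37×13 + 1257.14×6 = 1018.81 + 7542.84 = 8561.65
ΣP(2019)Q(2019) = 74.30×13 + 1115.20×6 = 965.9 + 6691.2 = 7657.1
link = 8561.65/7657.1 = 1.118132
Link 2020→2021:
ΣP(2021)Q(2020) = 63.61×11 + 1020.18×7 = 699.71 + 7141.26 = 7840.97
ΣP(2020)Q(2020) = 78.37×11 + 1257.14×7 = 862.07 + 8799.98 = 9662.05
link = 7840.97/9662.05 = 0.811522
Chained index = 100 × 0.942860 × 1.118132 × 0.811522 = 85.5541

85.55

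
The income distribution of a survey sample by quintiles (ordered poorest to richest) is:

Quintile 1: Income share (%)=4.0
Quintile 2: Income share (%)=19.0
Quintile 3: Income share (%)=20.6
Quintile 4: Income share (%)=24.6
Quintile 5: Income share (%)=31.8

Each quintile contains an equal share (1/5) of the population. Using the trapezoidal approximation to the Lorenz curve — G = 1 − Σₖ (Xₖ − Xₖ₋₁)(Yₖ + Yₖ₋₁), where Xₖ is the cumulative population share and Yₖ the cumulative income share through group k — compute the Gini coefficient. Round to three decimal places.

Cumulative income shares Yₖ: 0.0400, 0.2300, 0.4360, 0.6820, 1.0000
Σ (Xₖ−Xₖ₋₁)(Yₖ+Yₖ₋₁) = (1/5)(0.0400+0.0000) + (1/5)(0.2300+0.0400) + (1/5)(0.4360+0.2300) + (1/5)(0.6820+0.4360) + (1/5)(1.0000+0.6820)
  = 0.0080 + 0.0540 + 0.1332 + 0.2236 + 0.3364 = 0.7552
G = 1 − 0.7552 = 0.2448

0.245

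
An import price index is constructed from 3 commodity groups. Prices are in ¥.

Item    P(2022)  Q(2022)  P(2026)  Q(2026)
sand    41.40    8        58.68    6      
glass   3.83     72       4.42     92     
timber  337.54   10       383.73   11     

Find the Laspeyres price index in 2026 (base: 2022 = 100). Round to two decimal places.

116.14

Laspeyres price index uses base-period quantities as weights.
ΣP(2026)·Q(2022) = 58.68×8 + 4.42×72 + 383.73×10 = 469.44 + 318.24 + 3837.3 = 4624.98
ΣP(2022)·Q(2022) = 41.40×8 + 3.83×72 + 337.54×10 = 331.2 + 275.76 + 3375.4 = 3982.36
Index = 4624.98 / 3982.36 × 100 = 116.1367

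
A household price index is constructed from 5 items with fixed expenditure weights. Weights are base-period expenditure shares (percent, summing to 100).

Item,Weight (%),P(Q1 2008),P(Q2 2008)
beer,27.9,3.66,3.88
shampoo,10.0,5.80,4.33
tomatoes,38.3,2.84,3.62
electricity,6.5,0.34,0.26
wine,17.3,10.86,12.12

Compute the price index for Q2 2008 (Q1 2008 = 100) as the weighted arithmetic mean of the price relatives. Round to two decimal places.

110.14

beer: 27.9 × (3.88/3.66) = 27.9 × 1.060109 = 29.5770
shampoo: 10.0 × (4.33/5.80) = 10.0 × 0.746552 = 7.4655
tomatoes: 38.3 × (3.62/2.84) = 38.3 × 1.274648 = 48.8190
electricity: 6.5 × (0.26/0.34) = 6.5 × 0.764706 = 4.9706
wine: 17.3 × (12.12/10.86) = 17.3 × 1.116022 = 19.3072
Index = Σ wᵢ·(p₁ᵢ/p₀ᵢ) = 29.5770 + 7.4655 + 48.8190 + 4.9706 + 19.3072 = 110.1394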